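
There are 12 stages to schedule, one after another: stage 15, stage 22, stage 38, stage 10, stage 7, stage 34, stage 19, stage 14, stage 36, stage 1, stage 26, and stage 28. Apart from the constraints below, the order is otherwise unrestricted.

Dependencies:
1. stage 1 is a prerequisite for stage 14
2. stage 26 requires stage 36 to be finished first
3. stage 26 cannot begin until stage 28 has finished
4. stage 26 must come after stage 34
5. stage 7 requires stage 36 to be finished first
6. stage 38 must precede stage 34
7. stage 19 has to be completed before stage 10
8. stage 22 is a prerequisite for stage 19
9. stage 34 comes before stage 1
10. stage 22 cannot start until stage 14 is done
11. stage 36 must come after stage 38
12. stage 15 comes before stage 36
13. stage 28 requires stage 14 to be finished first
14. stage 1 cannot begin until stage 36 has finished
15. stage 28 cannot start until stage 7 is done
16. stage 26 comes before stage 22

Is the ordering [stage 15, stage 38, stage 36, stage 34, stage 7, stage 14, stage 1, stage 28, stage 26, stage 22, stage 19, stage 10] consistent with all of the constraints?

The sequence places stage 14 ahead of stage 1.
Since stage 1 is required before stage 14, the ordering is invalid.

No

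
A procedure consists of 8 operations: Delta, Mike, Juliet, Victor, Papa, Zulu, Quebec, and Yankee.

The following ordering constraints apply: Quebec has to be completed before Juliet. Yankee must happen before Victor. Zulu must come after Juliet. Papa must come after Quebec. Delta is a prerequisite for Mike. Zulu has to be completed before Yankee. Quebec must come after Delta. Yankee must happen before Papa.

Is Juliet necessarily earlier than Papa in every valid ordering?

Yes

Chaining the stated constraints: Juliet → Zulu → Yankee → Papa.
That forces Juliet before Papa in every valid schedule.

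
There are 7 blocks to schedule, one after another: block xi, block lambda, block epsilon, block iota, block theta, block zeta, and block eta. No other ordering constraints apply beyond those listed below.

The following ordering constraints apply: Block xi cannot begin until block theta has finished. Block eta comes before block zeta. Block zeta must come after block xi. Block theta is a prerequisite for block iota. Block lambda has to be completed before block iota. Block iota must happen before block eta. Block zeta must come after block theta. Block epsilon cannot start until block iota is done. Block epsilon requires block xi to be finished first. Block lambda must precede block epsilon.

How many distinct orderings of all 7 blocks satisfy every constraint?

2 blocks have no prerequisites (block lambda, block theta), so any of them could come first.
Systematically extending each partial ordering one block at a time and counting, there are 19 complete orderings.

19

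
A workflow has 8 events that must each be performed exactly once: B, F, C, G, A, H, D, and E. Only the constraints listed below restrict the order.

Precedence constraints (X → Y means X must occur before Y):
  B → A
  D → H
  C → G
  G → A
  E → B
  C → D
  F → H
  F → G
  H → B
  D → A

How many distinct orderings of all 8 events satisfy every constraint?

3 events have no prerequisites (F, C, E), so any of them could come first.
Enumerating by repeatedly choosing an available event (one whose prerequisites are all placed) gives 63 distinct complete orderings.

63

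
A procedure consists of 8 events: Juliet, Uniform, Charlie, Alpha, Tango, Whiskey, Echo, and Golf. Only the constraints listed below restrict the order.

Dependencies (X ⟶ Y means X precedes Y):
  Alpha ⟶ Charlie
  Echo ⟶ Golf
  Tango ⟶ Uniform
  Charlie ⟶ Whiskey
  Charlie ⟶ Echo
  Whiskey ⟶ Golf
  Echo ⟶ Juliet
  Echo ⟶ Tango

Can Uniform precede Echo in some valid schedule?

Following Echo → Tango → Uniform, Echo must precede Uniform in every valid ordering.
So no valid ordering can have Uniform before Echo.

No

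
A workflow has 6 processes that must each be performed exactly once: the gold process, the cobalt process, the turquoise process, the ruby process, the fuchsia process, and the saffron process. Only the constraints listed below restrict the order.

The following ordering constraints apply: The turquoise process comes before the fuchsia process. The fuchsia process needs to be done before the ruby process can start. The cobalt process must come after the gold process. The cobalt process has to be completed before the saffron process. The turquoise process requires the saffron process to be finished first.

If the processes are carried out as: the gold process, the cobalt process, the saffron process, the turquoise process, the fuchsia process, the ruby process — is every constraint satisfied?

Checking each listed constraint against this order: for instance, the turquoise process is in position 4 and the fuchsia process in position 5, so that constraint holds — and the remaining constraints check out the same way.

Yes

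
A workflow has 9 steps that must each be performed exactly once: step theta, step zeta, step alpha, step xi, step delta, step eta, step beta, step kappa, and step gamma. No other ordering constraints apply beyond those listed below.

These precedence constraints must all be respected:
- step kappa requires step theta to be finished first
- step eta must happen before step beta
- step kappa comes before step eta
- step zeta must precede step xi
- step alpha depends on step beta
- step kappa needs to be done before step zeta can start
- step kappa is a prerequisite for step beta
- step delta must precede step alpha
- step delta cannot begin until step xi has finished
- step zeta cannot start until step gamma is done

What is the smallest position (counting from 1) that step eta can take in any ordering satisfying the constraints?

3

Every step that must precede step eta has to come before it. Tracing all chains that end at step eta, those steps are: step theta, step kappa — 2 in total.
With 2 mandatory predecessors, the earliest step eta can sit is position 2+1 = 3, and placing just those 2 first achieves it.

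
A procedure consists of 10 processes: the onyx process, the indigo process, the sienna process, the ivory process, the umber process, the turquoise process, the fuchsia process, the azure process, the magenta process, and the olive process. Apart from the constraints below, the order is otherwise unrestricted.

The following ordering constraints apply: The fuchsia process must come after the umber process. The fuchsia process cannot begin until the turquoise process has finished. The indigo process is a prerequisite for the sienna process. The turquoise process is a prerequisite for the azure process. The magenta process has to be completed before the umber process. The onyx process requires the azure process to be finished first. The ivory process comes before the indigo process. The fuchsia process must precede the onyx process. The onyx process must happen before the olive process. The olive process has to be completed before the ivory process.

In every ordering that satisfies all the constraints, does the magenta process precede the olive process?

Following the dependencies: the magenta process → the umber process → the fuchsia process → the onyx process → the olive process.
That forces the magenta process before the olive process in every valid schedule.

Yes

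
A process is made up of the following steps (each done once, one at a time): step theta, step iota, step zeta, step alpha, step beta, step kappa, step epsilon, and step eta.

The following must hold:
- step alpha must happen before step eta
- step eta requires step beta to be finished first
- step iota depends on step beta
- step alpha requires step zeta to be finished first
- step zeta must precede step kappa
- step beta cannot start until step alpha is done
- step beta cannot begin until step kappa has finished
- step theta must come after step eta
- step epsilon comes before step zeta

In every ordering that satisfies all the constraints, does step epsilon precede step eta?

There is a constraint chain step epsilon → step zeta → step alpha → step eta.
Hence step epsilon necessarily comes before step eta.

Yes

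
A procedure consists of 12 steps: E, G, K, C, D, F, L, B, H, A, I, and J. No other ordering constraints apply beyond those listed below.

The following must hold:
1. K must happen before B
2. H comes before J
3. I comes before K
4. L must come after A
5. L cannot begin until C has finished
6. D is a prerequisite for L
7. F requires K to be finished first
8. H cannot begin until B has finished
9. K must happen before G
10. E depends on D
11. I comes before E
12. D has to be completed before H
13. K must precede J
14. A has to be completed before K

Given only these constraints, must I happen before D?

No

I and D are not related by any chain of constraints.
So I can come before D or after — it is not forced.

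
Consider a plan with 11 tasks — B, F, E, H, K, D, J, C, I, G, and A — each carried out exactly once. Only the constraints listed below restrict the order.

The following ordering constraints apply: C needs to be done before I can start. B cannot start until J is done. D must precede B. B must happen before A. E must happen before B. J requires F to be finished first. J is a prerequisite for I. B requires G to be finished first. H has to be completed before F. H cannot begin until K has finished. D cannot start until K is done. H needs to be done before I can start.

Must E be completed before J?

E and J are not related by any chain of constraints.
There exist valid orderings with J before E, so E is not required to come first.

No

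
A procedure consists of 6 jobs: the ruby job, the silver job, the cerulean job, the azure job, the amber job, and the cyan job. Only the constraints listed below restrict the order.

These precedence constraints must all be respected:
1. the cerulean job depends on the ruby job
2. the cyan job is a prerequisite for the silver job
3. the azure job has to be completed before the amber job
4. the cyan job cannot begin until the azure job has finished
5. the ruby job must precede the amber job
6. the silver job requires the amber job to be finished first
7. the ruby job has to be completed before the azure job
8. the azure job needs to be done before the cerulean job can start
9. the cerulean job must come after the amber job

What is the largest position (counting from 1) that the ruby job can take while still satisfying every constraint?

1

Every job that must follow the ruby job has to come after it. Tracing all chains starting from the ruby job, those jobs are: the silver job, the cerulean job, the azure job, the amber job, the cyan job — 5 in total.
So at least 5 jobs follow the ruby job, putting the ruby job no later than position 1. That position is achievable by scheduling everything else first.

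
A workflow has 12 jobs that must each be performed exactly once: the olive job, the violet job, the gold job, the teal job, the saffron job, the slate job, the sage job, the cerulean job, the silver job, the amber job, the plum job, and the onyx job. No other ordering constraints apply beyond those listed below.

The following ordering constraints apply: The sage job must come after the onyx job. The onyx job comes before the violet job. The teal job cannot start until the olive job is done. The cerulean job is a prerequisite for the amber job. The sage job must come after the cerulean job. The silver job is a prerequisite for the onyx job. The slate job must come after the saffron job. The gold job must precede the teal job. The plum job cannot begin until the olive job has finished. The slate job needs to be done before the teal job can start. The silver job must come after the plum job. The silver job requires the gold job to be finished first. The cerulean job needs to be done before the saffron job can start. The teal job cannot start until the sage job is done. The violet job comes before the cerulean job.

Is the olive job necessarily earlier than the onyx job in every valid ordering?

There is a constraint chain the olive job → the plum job → the silver job → the onyx job.
That forces the olive job before the onyx job in every valid schedule.

Yes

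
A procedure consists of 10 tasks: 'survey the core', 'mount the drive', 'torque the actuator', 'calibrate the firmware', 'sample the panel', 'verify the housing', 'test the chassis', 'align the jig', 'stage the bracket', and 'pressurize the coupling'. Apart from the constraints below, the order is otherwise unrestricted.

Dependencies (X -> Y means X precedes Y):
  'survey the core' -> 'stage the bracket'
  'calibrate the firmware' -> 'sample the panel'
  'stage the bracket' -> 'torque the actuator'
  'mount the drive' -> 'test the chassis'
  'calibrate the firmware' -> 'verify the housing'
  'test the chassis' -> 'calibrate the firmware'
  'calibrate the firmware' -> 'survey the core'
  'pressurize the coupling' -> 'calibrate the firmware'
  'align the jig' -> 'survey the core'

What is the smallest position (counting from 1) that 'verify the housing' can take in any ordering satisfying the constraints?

5

Working backwards through the constraints from 'verify the housing', its full set of required predecessors is 'mount the drive', 'calibrate the firmware', 'test the chassis', 'pressurize the coupling' — 4 of them.
With 4 mandatory predecessors, the earliest 'verify the housing' can sit is position 4+1 = 5, and placing just those 4 first achieves it.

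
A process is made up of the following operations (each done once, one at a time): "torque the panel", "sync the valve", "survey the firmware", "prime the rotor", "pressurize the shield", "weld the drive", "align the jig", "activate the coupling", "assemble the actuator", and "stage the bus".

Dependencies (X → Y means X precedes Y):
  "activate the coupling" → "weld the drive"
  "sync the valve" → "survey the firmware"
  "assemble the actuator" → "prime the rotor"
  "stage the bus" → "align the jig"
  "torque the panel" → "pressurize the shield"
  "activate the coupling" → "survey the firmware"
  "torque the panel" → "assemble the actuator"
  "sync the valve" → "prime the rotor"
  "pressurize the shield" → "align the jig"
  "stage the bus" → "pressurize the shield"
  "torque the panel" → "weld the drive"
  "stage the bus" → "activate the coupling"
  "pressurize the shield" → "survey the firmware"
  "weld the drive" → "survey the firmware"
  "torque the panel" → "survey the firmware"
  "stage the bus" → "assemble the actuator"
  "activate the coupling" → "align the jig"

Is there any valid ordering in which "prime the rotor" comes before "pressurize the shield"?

Nothing in the constraints forces "pressurize the shield" before "prime the rotor" — there is no chain from "pressurize the shield" to "prime the rotor".
So a valid ordering placing "prime the rotor" earlier than "pressurize the shield" exists.

Yes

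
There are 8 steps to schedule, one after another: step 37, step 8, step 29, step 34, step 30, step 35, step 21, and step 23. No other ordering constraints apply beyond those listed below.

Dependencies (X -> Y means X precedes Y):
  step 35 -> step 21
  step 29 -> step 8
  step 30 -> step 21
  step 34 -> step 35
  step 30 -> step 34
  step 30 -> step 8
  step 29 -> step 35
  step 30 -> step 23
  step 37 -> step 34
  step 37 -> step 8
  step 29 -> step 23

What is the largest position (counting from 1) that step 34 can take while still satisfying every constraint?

Every step that must follow step 34 has to come after it. Tracing all chains starting from step 34, those steps are: step 35, step 21 — 2 in total.
So at least 2 steps follow step 34, putting step 34 no later than position 6. That position is achievable by scheduling everything else first.

6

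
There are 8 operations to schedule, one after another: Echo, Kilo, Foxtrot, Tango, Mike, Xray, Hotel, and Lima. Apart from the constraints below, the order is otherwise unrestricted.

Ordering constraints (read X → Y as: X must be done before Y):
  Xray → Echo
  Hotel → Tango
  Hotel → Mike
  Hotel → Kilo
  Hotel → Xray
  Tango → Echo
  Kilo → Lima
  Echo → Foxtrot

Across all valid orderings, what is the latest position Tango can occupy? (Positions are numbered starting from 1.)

Following every chain forward from Tango, the operations that must come later are Echo, Foxtrot — 2 of them.
With 2 mandatory successors out of 8 operations total, the latest slot for Tango is 8−2 = 6, and it's reachable by doing all non-successors before Tango.

6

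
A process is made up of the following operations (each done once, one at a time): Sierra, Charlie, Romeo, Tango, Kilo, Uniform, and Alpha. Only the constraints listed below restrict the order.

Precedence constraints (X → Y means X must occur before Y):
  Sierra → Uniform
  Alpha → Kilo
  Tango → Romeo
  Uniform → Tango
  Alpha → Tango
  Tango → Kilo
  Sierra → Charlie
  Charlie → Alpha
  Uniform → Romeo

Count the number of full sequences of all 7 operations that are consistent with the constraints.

6

Only Sierra has no prerequisites, so it must go first.
Counting all ways to extend the partial order to a total order gives 6.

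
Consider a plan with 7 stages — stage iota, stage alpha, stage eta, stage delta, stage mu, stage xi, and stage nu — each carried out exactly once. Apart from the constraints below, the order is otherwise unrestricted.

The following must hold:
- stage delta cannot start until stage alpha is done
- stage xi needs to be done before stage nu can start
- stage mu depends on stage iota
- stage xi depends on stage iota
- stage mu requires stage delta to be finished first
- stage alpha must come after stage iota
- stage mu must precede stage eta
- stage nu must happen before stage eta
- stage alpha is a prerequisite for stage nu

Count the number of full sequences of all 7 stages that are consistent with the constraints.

9

Stage iota is the only stage with nothing required before it, so every ordering starts there.
Systematically extending each partial ordering one stage at a time and counting, there are 9 complete orderings.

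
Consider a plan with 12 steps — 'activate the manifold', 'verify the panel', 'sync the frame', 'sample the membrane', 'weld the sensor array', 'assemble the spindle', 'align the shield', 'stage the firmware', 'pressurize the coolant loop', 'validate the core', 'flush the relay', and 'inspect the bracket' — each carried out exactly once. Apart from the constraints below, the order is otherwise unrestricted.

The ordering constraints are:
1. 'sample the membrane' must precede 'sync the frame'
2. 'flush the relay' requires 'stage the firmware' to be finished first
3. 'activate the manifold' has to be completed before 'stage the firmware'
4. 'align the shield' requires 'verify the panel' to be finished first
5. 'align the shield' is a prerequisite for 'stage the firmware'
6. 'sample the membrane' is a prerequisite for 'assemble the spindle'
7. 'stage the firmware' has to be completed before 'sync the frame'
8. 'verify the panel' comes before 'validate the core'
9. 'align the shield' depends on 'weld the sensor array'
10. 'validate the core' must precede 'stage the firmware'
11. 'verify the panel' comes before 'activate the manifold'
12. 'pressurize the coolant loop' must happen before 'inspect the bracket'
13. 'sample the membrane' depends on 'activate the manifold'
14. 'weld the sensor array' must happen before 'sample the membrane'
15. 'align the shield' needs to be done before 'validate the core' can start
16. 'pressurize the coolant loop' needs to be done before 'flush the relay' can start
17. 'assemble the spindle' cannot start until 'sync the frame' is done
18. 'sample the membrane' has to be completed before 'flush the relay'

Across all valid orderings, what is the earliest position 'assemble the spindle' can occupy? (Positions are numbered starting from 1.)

The steps that are forced before 'assemble the spindle', directly or transitively, are 'activate the manifold', 'verify the panel', 'sync the frame', 'sample the membrane', 'weld the sensor array', 'align the shield', 'stage the firmware', 'validate the core'. That's 8 steps.
So at minimum 8 steps come before 'assemble the spindle', putting 'assemble the spindle' no earlier than position 9. That position is achievable by scheduling exactly those predecessors first.

9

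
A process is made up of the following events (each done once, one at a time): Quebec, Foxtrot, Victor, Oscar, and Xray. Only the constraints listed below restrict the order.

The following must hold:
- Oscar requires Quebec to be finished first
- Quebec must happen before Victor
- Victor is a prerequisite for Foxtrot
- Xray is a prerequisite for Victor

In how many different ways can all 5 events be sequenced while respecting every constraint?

7

2 events have no prerequisites (Quebec, Xray), so any of them could come first.
Enumerating by repeatedly choosing an available event (one whose prerequisites are all placed) gives 7 distinct complete orderings.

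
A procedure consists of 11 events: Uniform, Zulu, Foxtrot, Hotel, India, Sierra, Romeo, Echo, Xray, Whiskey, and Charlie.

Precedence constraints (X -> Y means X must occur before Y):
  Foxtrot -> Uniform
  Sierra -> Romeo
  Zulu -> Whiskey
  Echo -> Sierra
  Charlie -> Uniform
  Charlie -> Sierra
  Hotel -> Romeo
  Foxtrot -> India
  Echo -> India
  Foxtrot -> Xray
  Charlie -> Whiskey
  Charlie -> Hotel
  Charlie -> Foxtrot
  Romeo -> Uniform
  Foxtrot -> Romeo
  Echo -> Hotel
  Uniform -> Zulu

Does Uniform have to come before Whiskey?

Yes

Tracing the constraints gives a chain: Uniform → Zulu → Whiskey.
Hence Uniform necessarily comes before Whiskey.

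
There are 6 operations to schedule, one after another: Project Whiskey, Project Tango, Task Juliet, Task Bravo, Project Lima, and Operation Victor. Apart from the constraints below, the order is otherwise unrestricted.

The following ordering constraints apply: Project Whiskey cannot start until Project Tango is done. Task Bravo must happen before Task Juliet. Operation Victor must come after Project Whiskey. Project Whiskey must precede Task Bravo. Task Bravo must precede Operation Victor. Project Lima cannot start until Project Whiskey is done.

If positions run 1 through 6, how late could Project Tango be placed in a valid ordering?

1

Every operation that must follow Project Tango has to come after it. Tracing all chains starting from Project Tango, those operations are: Project Whiskey, Task Juliet, Task Bravo, Project Lima, Operation Victor — 5 in total.
With 5 mandatory successors out of 6 operations total, the latest slot for Project Tango is 6−5 = 1, and it's reachable by doing all non-successors before Project Tango.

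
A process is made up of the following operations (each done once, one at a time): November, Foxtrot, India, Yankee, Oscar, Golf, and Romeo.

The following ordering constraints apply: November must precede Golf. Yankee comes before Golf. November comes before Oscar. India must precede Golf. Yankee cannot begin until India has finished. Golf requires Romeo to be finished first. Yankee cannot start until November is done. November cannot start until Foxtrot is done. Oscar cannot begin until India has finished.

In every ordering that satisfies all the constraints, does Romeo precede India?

No

Nothing in the constraints links Romeo and India; they are unordered relative to each other.
A valid ordering placing India before Romeo exists, so the answer is no.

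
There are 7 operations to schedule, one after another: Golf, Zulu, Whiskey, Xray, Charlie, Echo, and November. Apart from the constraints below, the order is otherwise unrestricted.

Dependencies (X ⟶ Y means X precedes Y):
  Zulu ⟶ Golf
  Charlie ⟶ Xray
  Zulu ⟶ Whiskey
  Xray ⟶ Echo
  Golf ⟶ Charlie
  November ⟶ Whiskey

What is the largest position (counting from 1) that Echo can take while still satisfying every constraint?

Nothing depends on Echo, so it can be the final operation, position 7.

7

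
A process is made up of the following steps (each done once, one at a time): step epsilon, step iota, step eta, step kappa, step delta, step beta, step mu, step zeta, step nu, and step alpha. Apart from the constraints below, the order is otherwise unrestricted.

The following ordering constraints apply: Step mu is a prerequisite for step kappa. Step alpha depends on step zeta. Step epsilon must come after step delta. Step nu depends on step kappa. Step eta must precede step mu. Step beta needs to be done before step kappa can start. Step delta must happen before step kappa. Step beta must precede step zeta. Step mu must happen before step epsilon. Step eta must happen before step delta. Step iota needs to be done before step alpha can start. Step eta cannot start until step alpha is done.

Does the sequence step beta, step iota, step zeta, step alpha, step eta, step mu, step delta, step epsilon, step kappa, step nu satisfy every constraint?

Yes

Checking each listed constraint against this order: for instance, step beta is in position 1 and step kappa in position 9, so that constraint holds — and the remaining constraints check out the same way.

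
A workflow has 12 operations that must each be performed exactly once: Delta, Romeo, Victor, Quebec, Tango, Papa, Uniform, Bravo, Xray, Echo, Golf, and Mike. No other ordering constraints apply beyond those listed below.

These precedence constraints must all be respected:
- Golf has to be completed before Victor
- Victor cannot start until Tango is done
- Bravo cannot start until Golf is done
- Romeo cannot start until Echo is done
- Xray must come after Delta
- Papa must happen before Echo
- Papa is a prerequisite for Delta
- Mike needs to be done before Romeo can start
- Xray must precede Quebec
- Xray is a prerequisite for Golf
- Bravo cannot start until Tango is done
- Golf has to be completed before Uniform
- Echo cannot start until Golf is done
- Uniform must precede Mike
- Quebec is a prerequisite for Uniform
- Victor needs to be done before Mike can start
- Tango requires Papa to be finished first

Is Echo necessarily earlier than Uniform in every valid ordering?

No

Echo and Uniform are not related by any chain of constraints.
There exist valid orderings with Uniform before Echo, so Echo is not required to come first.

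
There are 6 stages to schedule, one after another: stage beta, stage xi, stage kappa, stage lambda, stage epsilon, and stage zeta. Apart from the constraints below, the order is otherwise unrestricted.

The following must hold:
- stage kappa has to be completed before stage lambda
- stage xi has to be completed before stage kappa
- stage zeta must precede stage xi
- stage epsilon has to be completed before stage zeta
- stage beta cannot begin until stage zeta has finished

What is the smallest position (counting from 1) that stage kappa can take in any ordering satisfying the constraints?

Working backwards through the constraints from stage kappa, its full set of required predecessors is stage xi, stage epsilon, stage zeta — 3 of them.
So at minimum 3 stages come before stage kappa, putting stage kappa no earlier than position 4. That position is achievable by scheduling exactly those predecessors first.

4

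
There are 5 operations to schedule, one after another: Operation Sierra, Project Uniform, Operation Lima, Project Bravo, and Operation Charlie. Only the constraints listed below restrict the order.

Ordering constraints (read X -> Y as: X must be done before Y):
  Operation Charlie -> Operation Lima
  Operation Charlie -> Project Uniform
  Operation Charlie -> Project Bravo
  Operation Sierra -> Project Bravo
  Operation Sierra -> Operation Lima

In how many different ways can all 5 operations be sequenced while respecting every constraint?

14

2 operations have no prerequisites (Operation Sierra, Operation Charlie), so any of them could come first.
Systematically extending each partial ordering one operation at a time and counting, there are 14 complete orderings.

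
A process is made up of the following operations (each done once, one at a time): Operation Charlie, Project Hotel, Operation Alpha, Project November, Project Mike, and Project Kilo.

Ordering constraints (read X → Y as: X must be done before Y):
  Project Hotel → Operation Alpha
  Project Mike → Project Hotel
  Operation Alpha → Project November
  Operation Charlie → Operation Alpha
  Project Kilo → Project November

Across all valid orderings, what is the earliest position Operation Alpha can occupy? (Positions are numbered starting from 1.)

Every operation that must precede Operation Alpha has to come before it. Tracing all chains that end at Operation Alpha, those operations are: Operation Charlie, Project Hotel, Project Mike — 3 in total.
With 3 mandatory predecessors, the earliest Operation Alpha can sit is position 3+1 = 4, and placing just those 3 first achieves it.

4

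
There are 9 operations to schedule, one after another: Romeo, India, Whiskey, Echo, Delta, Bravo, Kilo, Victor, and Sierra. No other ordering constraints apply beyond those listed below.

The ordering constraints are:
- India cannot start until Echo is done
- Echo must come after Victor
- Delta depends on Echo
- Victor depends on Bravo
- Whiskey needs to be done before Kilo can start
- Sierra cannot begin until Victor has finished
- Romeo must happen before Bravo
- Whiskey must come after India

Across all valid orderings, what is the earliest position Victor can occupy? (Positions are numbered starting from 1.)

3

The operations that are forced before Victor, directly or transitively, are Romeo, Bravo. That's 2 operations.
So at minimum 2 operations come before Victor, putting Victor no earlier than position 3. That position is achievable by scheduling exactly those predecessors first.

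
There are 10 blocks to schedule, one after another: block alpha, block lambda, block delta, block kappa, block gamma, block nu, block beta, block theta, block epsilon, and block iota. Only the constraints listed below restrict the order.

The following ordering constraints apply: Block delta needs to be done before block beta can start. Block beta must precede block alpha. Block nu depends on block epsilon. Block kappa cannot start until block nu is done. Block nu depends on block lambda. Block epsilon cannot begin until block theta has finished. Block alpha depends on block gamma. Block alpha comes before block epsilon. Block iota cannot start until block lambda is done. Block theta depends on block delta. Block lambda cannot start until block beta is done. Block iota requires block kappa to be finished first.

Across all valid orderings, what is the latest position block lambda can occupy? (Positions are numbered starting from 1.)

Every block that must follow block lambda has to come after it. Tracing all chains starting from block lambda, those blocks are: block kappa, block nu, block iota — 3 in total.
With 3 mandatory successors out of 10 blocks total, the latest slot for block lambda is 10−3 = 7, and it's reachable by doing all non-successors before block lambda.

7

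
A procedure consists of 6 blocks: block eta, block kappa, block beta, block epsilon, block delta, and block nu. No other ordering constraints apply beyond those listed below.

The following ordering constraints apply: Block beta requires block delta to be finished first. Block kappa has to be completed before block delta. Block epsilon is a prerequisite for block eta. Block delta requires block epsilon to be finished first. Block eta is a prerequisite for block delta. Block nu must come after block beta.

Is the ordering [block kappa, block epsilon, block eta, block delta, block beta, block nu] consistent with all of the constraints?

Going through the constraints one by one, each required predecessor appears earlier in the sequence than its dependent — e.g. block kappa (position 1) is before block delta (position 4), as required.

Yes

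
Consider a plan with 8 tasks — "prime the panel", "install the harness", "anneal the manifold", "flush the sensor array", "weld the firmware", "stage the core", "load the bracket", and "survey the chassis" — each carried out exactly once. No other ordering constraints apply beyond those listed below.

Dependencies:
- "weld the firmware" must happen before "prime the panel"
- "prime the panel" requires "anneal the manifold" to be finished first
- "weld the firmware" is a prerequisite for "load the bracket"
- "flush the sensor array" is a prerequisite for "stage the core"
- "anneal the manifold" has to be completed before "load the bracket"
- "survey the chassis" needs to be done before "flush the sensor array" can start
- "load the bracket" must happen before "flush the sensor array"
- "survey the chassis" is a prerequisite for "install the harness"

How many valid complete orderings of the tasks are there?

3 tasks have no prerequisites ("anneal the manifold", "weld the firmware", "survey the chassis"), so any of them could come first.
Systematically extending each partial ordering one task at a time and counting, there are 188 complete orderings.

188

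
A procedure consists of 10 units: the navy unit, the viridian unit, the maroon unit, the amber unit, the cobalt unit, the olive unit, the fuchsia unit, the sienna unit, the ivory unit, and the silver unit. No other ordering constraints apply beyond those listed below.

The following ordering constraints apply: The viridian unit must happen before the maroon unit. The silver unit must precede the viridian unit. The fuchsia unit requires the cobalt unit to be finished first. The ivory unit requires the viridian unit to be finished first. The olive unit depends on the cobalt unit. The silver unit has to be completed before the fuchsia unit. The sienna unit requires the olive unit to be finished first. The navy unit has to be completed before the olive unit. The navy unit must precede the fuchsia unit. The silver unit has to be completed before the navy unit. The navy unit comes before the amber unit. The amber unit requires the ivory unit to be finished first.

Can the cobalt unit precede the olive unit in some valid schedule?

Yes

The constraints force the cobalt unit before the olive unit, so yes — every valid ordering has the cobalt unit earlier.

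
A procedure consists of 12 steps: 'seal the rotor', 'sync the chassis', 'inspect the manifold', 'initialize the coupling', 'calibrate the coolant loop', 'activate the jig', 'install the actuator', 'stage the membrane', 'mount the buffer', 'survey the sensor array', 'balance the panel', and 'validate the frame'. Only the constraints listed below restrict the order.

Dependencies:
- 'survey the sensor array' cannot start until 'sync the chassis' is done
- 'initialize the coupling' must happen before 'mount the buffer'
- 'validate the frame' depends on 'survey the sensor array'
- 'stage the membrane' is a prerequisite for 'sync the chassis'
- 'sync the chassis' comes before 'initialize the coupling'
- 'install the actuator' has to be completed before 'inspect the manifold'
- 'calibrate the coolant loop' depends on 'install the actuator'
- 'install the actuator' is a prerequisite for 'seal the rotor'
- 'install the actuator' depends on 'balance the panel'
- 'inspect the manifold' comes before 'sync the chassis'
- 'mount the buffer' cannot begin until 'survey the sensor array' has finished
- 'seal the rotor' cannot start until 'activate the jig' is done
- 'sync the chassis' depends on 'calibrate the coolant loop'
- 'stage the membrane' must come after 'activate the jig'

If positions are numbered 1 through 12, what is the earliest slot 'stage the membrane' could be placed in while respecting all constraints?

Working backwards through the constraints from 'stage the membrane', its only required predecessor is 'activate the jig'.
So at minimum 1 step comes before 'stage the membrane', putting 'stage the membrane' no earlier than position 2. That position is achievable by scheduling exactly that predecessor first.

2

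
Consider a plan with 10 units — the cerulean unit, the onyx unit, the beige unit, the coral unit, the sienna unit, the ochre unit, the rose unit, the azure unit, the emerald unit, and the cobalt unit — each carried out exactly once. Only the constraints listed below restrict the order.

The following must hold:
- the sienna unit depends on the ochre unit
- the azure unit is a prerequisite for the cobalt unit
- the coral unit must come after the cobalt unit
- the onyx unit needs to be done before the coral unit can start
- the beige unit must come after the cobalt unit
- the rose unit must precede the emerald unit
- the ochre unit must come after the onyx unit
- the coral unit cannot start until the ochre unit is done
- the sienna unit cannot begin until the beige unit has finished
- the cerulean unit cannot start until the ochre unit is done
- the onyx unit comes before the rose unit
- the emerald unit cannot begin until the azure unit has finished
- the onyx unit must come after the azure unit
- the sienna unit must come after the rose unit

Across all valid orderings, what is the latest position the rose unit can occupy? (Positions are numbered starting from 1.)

8

The units that are forced after the rose unit, directly or by a chain of constraints, are the sienna unit, the emerald unit. That's 2 units.
With 2 mandatory successors out of 10 units total, the latest slot for the rose unit is 10−2 = 8, and it's reachable by doing all non-successors before the rose unit.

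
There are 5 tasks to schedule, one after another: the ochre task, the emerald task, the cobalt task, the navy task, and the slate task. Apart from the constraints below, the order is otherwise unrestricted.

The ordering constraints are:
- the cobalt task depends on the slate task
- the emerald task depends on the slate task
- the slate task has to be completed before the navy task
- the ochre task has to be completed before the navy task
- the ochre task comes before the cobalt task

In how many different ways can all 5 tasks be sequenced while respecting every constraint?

The tasks with no prerequisites are the ochre task, the slate task; any of them can be placed first.
Counting all ways to extend the partial order to a total order gives 14.

14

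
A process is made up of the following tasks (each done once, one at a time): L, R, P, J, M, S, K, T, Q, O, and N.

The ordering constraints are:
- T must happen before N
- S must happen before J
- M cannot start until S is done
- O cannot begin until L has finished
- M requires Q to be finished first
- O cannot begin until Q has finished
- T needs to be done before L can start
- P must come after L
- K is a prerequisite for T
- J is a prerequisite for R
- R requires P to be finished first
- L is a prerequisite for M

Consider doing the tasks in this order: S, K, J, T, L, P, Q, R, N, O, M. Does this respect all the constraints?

Every stated constraint is respected: S sits at position 1, ahead of M at position 11, and each of the other listed pairs likewise has the predecessor earlier in the sequence.

Yes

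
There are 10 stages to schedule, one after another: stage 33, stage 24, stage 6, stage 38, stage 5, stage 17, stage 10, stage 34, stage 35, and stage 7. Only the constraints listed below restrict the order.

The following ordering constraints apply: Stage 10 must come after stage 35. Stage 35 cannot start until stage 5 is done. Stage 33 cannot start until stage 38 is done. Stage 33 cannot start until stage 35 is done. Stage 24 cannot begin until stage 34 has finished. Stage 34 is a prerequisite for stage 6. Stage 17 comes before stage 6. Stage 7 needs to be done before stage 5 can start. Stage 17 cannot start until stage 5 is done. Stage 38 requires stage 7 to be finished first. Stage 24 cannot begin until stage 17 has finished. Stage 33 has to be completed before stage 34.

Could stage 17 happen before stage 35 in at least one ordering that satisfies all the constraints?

Yes

No chain of constraints runs from stage 35 to stage 17, so stage 35 is not required to come first.
So a valid ordering placing stage 17 earlier than stage 35 exists.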